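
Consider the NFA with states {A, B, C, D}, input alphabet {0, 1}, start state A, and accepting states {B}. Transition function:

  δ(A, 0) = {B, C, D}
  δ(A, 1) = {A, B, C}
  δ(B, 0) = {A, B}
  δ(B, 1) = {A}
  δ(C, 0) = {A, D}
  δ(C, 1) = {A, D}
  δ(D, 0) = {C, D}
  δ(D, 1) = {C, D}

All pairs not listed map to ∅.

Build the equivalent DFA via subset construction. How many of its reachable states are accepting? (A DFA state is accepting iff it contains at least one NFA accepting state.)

3

Start state of the DFA: {A}.
{A} --0--> {B, C, D}  [new]
{A} --1--> {A, B, C}  [new]
{B, C, D} --0--> {A, B, C, D}  [new]
{B, C, D} --1--> {A, C, D}  [new]
{A, B, C} --0--> {A, B, C, D}  [seen]
{A, B, C} --1--> {A, B, C, D}  [seen]
{A, B, C, D} --0--> {A, B, C, D}  [seen]
{A, B, C, D} --1--> {A, B, C, D}  [seen]
{A, C, D} --0--> {A, B, C, D}  [seen]
{A, C, D} --1--> {A, B, C, D}  [seen]
Reachable DFA states: {A}, {B, C, D}, {A, B, C}, {A, B, C, D}, {A, C, D}.
Accepting DFA states (contain an NFA accepting state): {B, C, D}, {A, B, C}, {A, B, C, D}.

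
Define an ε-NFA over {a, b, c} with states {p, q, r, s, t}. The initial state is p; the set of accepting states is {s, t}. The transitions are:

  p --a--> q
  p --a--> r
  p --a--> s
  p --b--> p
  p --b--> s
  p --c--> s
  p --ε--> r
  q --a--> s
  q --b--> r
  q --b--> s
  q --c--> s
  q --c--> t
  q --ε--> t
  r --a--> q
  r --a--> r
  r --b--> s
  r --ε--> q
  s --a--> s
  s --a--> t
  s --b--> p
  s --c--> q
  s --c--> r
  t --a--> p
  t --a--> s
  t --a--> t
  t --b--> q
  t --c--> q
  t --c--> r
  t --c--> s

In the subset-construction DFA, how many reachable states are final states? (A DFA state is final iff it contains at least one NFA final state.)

3

Start state of the DFA: {p, q, r, t} (ε-closure of the NFA start).
{p, q, r, t} --a--> {p, q, r, s, t}  [new]
{p, q, r, t} --b--> {p, q, r, s, t}  [seen]
{p, q, r, t} --c--> {q, r, s, t}  [new]
{p, q, r, s, t} --a--> {p, q, r, s, t}  [seen]
{p, q, r, s, t} --b--> {p, q, r, s, t}  [seen]
{p, q, r, s, t} --c--> {q, r, s, t}  [seen]
{q, r, s, t} --a--> {p, q, r, s, t}  [seen]
{q, r, s, t} --b--> {p, q, r, s, t}  [seen]
{q, r, s, t} --c--> {q, r, s, t}  [seen]
Reachable DFA states: {p, q, r, t}, {p, q, r, s, t}, {q, r, s, t}.
Accepting DFA states (contain an NFA accepting state): {p, q, r, t}, {p, q, r, s, t}, {q, r, s, t}.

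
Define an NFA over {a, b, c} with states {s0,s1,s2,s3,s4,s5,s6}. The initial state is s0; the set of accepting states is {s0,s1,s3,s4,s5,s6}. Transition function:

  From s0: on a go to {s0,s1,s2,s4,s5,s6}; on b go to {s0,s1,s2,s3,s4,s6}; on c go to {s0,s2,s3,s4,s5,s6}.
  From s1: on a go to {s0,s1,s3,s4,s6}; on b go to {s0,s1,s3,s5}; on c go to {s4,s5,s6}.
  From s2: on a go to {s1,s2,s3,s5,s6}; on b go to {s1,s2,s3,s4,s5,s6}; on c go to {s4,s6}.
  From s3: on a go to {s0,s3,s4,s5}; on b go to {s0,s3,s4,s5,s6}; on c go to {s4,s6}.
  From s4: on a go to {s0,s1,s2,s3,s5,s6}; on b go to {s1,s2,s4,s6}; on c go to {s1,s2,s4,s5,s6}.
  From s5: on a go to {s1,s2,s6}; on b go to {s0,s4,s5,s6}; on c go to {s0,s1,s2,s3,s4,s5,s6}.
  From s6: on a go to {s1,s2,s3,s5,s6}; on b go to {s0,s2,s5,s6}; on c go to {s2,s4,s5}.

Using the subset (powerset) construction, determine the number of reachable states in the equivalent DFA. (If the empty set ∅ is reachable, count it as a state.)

5

Start state of the DFA: {s0}.
{s0} --a--> {s0,s1,s2,s4,s5,s6}  [new]
{s0} --b--> {s0,s1,s2,s3,s4,s6}  [new]
{s0} --c--> {s0,s2,s3,s4,s5,s6}  [new]
{s0,s1,s2,s4,s5,s6} --a--> {s0,s1,s2,s3,s4,s5,s6}  [new]
{s0,s1,s2,s4,s5,s6} --b--> {s0,s1,s2,s3,s4,s5,s6}  [seen]
{s0,s1,s2,s4,s5,s6} --c--> {s0,s1,s2,s3,s4,s5,s6}  [seen]
{s0,s1,s2,s3,s4,s6} --a--> {s0,s1,s2,s3,s4,s5,s6}  [seen]
{s0,s1,s2,s3,s4,s6} --b--> {s0,s1,s2,s3,s4,s5,s6}  [seen]
{s0,s1,s2,s3,s4,s6} --c--> {s0,s1,s2,s3,s4,s5,s6}  [seen]
{s0,s2,s3,s4,s5,s6} --a--> {s0,s1,s2,s3,s4,s5,s6}  [seen]
{s0,s2,s3,s4,s5,s6} --b--> {s0,s1,s2,s3,s4,s5,s6}  [seen]
{s0,s2,s3,s4,s5,s6} --c--> {s0,s1,s2,s3,s4,s5,s6}  [seen]
{s0,s1,s2,s3,s4,s5,s6} --a--> {s0,s1,s2,s3,s4,s5,s6}  [seen]
{s0,s1,s2,s3,s4,s5,s6} --b--> {s0,s1,s2,s3,s4,s5,s6}  [seen]
{s0,s1,s2,s3,s4,s5,s6} --c--> {s0,s1,s2,s3,s4,s5,s6}  [seen]
Reachable DFA states: {s0}, {s0,s1,s2,s4,s5,s6}, {s0,s1,s2,s3,s4,s6}, {s0,s2,s3,s4,s5,s6}, {s0,s1,s2,s3,s4,s5,s6}.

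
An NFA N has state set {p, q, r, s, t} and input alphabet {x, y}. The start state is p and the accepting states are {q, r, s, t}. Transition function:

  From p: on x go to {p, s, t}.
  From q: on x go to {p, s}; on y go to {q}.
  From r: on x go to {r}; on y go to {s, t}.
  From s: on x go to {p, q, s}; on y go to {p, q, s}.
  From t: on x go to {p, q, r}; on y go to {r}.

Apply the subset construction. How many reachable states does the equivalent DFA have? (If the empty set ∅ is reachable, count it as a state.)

Start state of the DFA: {p}.
{p} --x--> {p, s, t}  [new]
{p} --y--> ∅  [new]
{p, s, t} --x--> {p, q, r, s, t}  [new]
{p, s, t} --y--> {p, q, r, s}  [new]
∅ --x--> ∅  [seen]
∅ --y--> ∅  [seen]
{p, q, r, s, t} --x--> {p, q, r, s, t}  [seen]
{p, q, r, s, t} --y--> {p, q, r, s, t}  [seen]
{p, q, r, s} --x--> {p, q, r, s, t}  [seen]
{p, q, r, s} --y--> {p, q, s, t}  [new]
{p, q, s, t} --x--> {p, q, r, s, t}  [seen]
{p, q, s, t} --y--> {p, q, r, s}  [seen]
Reachable DFA states: {p}, {p, s, t}, ∅, {p, q, r, s, t}, {p, q, r, s}, {p, q, s, t}.

6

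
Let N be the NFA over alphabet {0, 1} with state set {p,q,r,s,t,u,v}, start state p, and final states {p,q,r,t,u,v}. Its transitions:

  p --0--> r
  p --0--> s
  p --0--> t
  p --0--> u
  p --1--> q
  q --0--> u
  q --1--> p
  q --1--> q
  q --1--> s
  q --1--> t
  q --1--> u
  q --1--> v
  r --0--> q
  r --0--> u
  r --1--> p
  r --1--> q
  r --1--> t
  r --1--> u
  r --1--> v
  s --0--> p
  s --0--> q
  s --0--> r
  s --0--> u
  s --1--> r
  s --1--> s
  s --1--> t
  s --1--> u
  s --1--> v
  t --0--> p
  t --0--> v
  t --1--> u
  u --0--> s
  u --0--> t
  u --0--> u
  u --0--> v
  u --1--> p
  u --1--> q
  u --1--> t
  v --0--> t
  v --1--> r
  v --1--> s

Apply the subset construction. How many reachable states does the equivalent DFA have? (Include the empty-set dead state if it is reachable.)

9

Start state of the DFA: {p}.
{p} --0--> {r,s,t,u}  [new]
{p} --1--> {q}  [new]
{r,s,t,u} --0--> {p,q,r,s,t,u,v}  [new]
{r,s,t,u} --1--> {p,q,r,s,t,u,v}  [seen]
{q} --0--> {u}  [new]
{q} --1--> {p,q,s,t,u,v}  [new]
{p,q,r,s,t,u,v} --0--> {p,q,r,s,t,u,v}  [seen]
{p,q,r,s,t,u,v} --1--> {p,q,r,s,t,u,v}  [seen]
{u} --0--> {s,t,u,v}  [new]
{u} --1--> {p,q,t}  [new]
{p,q,s,t,u,v} --0--> {p,q,r,s,t,u,v}  [seen]
{p,q,s,t,u,v} --1--> {p,q,r,s,t,u,v}  [seen]
{s,t,u,v} --0--> {p,q,r,s,t,u,v}  [seen]
{s,t,u,v} --1--> {p,q,r,s,t,u,v}  [seen]
{p,q,t} --0--> {p,r,s,t,u,v}  [new]
{p,q,t} --1--> {p,q,s,t,u,v}  [seen]
{p,r,s,t,u,v} --0--> {p,q,r,s,t,u,v}  [seen]
{p,r,s,t,u,v} --1--> {p,q,r,s,t,u,v}  [seen]
Reachable DFA states: {p}, {r,s,t,u}, {q}, {p,q,r,s,t,u,v}, {u}, {p,q,s,t,u,v}, {s,t,u,v}, {p,q,t}, {p,r,s,t,u,v}.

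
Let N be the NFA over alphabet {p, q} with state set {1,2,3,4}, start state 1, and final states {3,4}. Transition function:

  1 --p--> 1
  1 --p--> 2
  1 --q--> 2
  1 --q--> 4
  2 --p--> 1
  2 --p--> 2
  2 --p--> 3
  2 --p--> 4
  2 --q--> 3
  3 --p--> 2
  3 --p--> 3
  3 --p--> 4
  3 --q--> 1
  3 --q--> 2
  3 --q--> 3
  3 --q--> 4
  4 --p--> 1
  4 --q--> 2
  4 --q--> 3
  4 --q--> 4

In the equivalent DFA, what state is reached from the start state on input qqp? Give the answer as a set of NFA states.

{1,2,3,4}

Start: {1}.
δ(1,q) = {2,4}.
Union: {2,4}.
After q: {2,4}.
δ(2,q) = {3}; δ(4,q) = {2,3,4}.
Union: {2,3,4}.
After q: {2,3,4}.
δ(2,p) = {1,2,3,4}; δ(3,p) = {2,3,4}; δ(4,p) = {1}.
Union: {1,2,3,4}.
After p: {1,2,3,4}.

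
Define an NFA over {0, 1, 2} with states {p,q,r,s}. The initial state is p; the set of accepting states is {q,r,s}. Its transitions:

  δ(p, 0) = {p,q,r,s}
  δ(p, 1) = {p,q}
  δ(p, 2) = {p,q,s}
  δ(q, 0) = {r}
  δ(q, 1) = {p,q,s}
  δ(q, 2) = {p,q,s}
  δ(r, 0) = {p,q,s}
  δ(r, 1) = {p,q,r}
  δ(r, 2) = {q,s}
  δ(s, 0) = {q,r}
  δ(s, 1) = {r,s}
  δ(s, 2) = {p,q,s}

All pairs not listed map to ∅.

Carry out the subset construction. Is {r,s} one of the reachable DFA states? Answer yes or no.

no

Start state of the DFA: {p}.
{p} --0--> {p,q,r,s}  [new]
{p} --1--> {p,q}  [new]
{p} --2--> {p,q,s}  [new]
{p,q,r,s} --0--> {p,q,r,s}  [seen]
{p,q,r,s} --1--> {p,q,r,s}  [seen]
{p,q,r,s} --2--> {p,q,s}  [seen]
{p,q} --0--> {p,q,r,s}  [seen]
{p,q} --1--> {p,q,s}  [seen]
{p,q} --2--> {p,q,s}  [seen]
{p,q,s} --0--> {p,q,r,s}  [seen]
{p,q,s} --1--> {p,q,r,s}  [seen]
{p,q,s} --2--> {p,q,s}  [seen]
Reachable DFA states: {p}, {p,q,r,s}, {p,q}, {p,q,s}.
{r,s} is not among them.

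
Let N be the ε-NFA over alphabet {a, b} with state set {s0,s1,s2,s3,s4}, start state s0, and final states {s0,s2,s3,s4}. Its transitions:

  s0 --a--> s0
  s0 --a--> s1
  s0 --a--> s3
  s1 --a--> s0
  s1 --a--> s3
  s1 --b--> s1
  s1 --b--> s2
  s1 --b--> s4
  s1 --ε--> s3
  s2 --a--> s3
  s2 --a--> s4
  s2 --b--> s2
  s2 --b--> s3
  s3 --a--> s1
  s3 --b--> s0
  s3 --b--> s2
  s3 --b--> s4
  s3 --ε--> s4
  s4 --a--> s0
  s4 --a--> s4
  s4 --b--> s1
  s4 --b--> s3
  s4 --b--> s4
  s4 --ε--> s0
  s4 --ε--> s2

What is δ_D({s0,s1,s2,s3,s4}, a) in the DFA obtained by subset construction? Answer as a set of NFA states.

{s0,s1,s2,s3,s4}

δ(s0,a) = {s0,s1,s3}; δ(s1,a) = {s0,s3}; δ(s2,a) = {s3,s4}; δ(s3,a) = {s1}; δ(s4,a) = {s0,s4}.
Union: {s0,s1,s3,s4}.
ε-closure gives {s0,s1,s2,s3,s4}.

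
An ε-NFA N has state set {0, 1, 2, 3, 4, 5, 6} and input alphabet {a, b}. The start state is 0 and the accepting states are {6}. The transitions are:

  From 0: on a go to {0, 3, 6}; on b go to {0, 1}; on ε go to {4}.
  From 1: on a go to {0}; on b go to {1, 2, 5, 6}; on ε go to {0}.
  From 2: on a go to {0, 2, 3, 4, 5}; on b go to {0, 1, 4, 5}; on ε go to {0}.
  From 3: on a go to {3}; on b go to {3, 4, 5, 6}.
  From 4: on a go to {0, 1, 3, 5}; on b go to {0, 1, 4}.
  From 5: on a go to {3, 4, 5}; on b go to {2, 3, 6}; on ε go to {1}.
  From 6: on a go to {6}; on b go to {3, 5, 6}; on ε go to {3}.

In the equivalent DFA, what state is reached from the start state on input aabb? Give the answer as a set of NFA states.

{0, 1, 2, 3, 4, 5, 6}

Start: {0, 4}.
δ(0,a) = {0, 3, 6}; δ(4,a) = {0, 1, 3, 5}.
Union: {0, 1, 3, 5, 6}.
ε-closure gives {0, 1, 3, 4, 5, 6}.
After a: {0, 1, 3, 4, 5, 6}.
δ(0,a) = {0, 3, 6}; δ(1,a) = {0}; δ(3,a) = {3}; δ(4,a) = {0, 1, 3, 5}; δ(5,a) = {3, 4, 5}; δ(6,a) = {6}.
Union: {0, 1, 3, 4, 5, 6}.
After a: {0, 1, 3, 4, 5, 6}.
δ(0,b) = {0, 1}; δ(1,b) = {1, 2, 5, 6}; δ(3,b) = {3, 4, 5, 6}; δ(4,b) = {0, 1, 4}; δ(5,b) = {2, 3, 6}; δ(6,b) = {3, 5, 6}.
Union: {0, 1, 2, 3, 4, 5, 6}.
After b: {0, 1, 2, 3, 4, 5, 6}.
δ(0,b) = {0, 1}; δ(1,b) = {1, 2, 5, 6}; δ(2,b) = {0, 1, 4, 5}; δ(3,b) = {3, 4, 5, 6}; δ(4,b) = {0, 1, 4}; δ(5,b) = {2, 3, 6}; δ(6,b) = {3, 5, 6}.
Union: {0, 1, 2, 3, 4, 5, 6}.
After b: {0, 1, 2, 3, 4, 5, 6}.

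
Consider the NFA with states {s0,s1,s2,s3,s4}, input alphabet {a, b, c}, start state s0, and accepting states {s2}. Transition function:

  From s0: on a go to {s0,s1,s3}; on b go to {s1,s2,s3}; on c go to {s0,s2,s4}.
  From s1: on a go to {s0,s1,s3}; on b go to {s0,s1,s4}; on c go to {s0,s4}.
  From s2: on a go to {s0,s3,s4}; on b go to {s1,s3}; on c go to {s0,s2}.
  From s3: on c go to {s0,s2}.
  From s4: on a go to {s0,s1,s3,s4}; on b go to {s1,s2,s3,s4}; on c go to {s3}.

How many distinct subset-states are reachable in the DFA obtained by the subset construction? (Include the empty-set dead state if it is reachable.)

Start state of the DFA: {s0}.
{s0} --a--> {s0,s1,s3}  [new]
{s0} --b--> {s1,s2,s3}  [new]
{s0} --c--> {s0,s2,s4}  [new]
{s0,s1,s3} --a--> {s0,s1,s3}  [seen]
{s0,s1,s3} --b--> {s0,s1,s2,s3,s4}  [new]
{s0,s1,s3} --c--> {s0,s2,s4}  [seen]
{s1,s2,s3} --a--> {s0,s1,s3,s4}  [new]
{s1,s2,s3} --b--> {s0,s1,s3,s4}  [seen]
{s1,s2,s3} --c--> {s0,s2,s4}  [seen]
{s0,s2,s4} --a--> {s0,s1,s3,s4}  [seen]
{s0,s2,s4} --b--> {s1,s2,s3,s4}  [new]
{s0,s2,s4} --c--> {s0,s2,s3,s4}  [new]
{s0,s1,s2,s3,s4} --a--> {s0,s1,s3,s4}  [seen]
{s0,s1,s2,s3,s4} --b--> {s0,s1,s2,s3,s4}  [seen]
{s0,s1,s2,s3,s4} --c--> {s0,s2,s3,s4}  [seen]
{s0,s1,s3,s4} --a--> {s0,s1,s3,s4}  [seen]
{s0,s1,s3,s4} --b--> {s0,s1,s2,s3,s4}  [seen]
{s0,s1,s3,s4} --c--> {s0,s2,s3,s4}  [seen]
{s1,s2,s3,s4} --a--> {s0,s1,s3,s4}  [seen]
{s1,s2,s3,s4} --b--> {s0,s1,s2,s3,s4}  [seen]
{s1,s2,s3,s4} --c--> {s0,s2,s3,s4}  [seen]
{s0,s2,s3,s4} --a--> {s0,s1,s3,s4}  [seen]
{s0,s2,s3,s4} --b--> {s1,s2,s3,s4}  [seen]
{s0,s2,s3,s4} --c--> {s0,s2,s3,s4}  [seen]
Reachable DFA states: {s0}, {s0,s1,s3}, {s1,s2,s3}, {s0,s2,s4}, {s0,s1,s2,s3,s4}, {s0,s1,s3,s4}, {s1,s2,s3,s4}, {s0,s2,s3,s4}.

8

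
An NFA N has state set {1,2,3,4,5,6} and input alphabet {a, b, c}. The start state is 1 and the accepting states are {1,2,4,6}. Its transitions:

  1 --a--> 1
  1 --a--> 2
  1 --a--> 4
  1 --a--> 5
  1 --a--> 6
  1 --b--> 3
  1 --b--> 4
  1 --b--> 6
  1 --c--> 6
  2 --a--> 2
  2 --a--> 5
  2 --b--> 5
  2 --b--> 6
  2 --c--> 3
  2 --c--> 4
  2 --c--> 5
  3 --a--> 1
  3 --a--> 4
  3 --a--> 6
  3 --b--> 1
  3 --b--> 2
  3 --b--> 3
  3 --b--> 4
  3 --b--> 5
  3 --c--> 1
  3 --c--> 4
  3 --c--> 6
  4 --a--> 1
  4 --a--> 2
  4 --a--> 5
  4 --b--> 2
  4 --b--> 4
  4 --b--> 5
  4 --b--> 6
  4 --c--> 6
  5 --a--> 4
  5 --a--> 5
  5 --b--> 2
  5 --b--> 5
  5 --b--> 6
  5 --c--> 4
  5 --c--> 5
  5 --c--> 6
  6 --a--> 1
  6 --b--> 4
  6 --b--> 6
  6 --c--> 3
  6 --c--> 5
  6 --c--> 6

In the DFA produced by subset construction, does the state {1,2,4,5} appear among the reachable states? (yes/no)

Start state of the DFA: {1}.
{1} --a--> {1,2,4,5,6}  [new]
{1} --b--> {3,4,6}  [new]
{1} --c--> {6}  [new]
{1,2,4,5,6} --a--> {1,2,4,5,6}  [seen]
{1,2,4,5,6} --b--> {2,3,4,5,6}  [new]
{1,2,4,5,6} --c--> {3,4,5,6}  [new]
{3,4,6} --a--> {1,2,4,5,6}  [seen]
{3,4,6} --b--> {1,2,3,4,5,6}  [new]
{3,4,6} --c--> {1,3,4,5,6}  [new]
{6} --a--> {1}  [seen]
{6} --b--> {4,6}  [new]
{6} --c--> {3,5,6}  [new]
{2,3,4,5,6} --a--> {1,2,4,5,6}  [seen]
{2,3,4,5,6} --b--> {1,2,3,4,5,6}  [seen]
{2,3,4,5,6} --c--> {1,3,4,5,6}  [seen]
{3,4,5,6} --a--> {1,2,4,5,6}  [seen]
{3,4,5,6} --b--> {1,2,3,4,5,6}  [seen]
{3,4,5,6} --c--> {1,3,4,5,6}  [seen]
{1,2,3,4,5,6} --a--> {1,2,4,5,6}  [seen]
{1,2,3,4,5,6} --b--> {1,2,3,4,5,6}  [seen]
{1,2,3,4,5,6} --c--> {1,3,4,5,6}  [seen]
{1,3,4,5,6} --a--> {1,2,4,5,6}  [seen]
{1,3,4,5,6} --b--> {1,2,3,4,5,6}  [seen]
{1,3,4,5,6} --c--> {1,3,4,5,6}  [seen]
{4,6} --a--> {1,2,5}  [new]
{4,6} --b--> {2,4,5,6}  [new]
{4,6} --c--> {3,5,6}  [seen]
{3,5,6} --a--> {1,4,5,6}  [new]
{3,5,6} --b--> {1,2,3,4,5,6}  [seen]
{3,5,6} --c--> {1,3,4,5,6}  [seen]
{1,2,5} --a--> {1,2,4,5,6}  [seen]
{1,2,5} --b--> {2,3,4,5,6}  [seen]
{1,2,5} --c--> {3,4,5,6}  [seen]
{2,4,5,6} --a--> {1,2,4,5}  [new]
{2,4,5,6} --b--> {2,4,5,6}  [seen]
{2,4,5,6} --c--> {3,4,5,6}  [seen]
{1,4,5,6} --a--> {1,2,4,5,6}  [seen]
{1,4,5,6} --b--> {2,3,4,5,6}  [seen]
{1,4,5,6} --c--> {3,4,5,6}  [seen]
{1,2,4,5} --a--> {1,2,4,5,6}  [seen]
{1,2,4,5} --b--> {2,3,4,5,6}  [seen]
{1,2,4,5} --c--> {3,4,5,6}  [seen]
Reachable DFA states: {1}, {1,2,4,5,6}, {3,4,6}, {6}, {2,3,4,5,6}, {3,4,5,6}, {1,2,3,4,5,6}, {1,3,4,5,6}, {4,6}, {3,5,6}, {1,2,5}, {2,4,5,6}, {1,4,5,6}, {1,2,4,5}.
{1,2,4,5} is among them.

yes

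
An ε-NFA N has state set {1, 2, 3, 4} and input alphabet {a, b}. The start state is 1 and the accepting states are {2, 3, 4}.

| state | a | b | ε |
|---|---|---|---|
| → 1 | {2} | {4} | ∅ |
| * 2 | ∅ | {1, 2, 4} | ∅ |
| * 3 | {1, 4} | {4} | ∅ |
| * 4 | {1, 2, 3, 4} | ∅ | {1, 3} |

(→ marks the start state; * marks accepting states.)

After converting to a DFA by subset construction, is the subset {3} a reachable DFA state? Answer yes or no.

Start state of the DFA: {1} (ε-closure of the NFA start).
{1} --a--> {2}  [new]
{1} --b--> {1, 3, 4}  [new]
{2} --a--> ∅  [new]
{2} --b--> {1, 2, 3, 4}  [new]
{1, 3, 4} --a--> {1, 2, 3, 4}  [seen]
{1, 3, 4} --b--> {1, 3, 4}  [seen]
∅ --a--> ∅  [seen]
∅ --b--> ∅  [seen]
{1, 2, 3, 4} --a--> {1, 2, 3, 4}  [seen]
{1, 2, 3, 4} --b--> {1, 2, 3, 4}  [seen]
Reachable DFA states: {1}, {2}, {1, 3, 4}, ∅, {1, 2, 3, 4}.
{3} is not among them.

no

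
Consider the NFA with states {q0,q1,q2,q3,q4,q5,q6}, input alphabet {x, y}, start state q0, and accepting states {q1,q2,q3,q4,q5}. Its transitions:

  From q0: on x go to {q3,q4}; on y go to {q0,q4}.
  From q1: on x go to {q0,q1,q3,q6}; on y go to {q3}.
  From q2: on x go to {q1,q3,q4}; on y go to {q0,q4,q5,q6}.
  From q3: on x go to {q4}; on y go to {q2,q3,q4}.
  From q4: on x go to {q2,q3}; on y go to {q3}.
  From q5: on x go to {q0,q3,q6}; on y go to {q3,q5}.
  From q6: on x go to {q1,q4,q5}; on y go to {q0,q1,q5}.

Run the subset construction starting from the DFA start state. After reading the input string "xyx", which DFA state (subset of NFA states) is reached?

{q1,q2,q3,q4}

Start: {q0}.
δ(q0,x) = {q3,q4}.
Union: {q3,q4}.
After x: {q3,q4}.
δ(q3,y) = {q2,q3,q4}; δ(q4,y) = {q3}.
Union: {q2,q3,q4}.
After y: {q2,q3,q4}.
δ(q2,x) = {q1,q3,q4}; δ(q3,x) = {q4}; δ(q4,x) = {q2,q3}.
Union: {q1,q2,q3,q4}.
After x: {q1,q2,q3,q4}.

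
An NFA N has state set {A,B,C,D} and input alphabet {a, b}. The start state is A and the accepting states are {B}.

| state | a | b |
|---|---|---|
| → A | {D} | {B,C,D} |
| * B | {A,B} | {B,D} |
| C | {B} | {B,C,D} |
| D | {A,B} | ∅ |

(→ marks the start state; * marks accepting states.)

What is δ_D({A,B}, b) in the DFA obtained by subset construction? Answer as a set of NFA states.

δ(A,b) = {B,C,D}; δ(B,b) = {B,D}.
Union: {B,C,D}.

{B,C,D}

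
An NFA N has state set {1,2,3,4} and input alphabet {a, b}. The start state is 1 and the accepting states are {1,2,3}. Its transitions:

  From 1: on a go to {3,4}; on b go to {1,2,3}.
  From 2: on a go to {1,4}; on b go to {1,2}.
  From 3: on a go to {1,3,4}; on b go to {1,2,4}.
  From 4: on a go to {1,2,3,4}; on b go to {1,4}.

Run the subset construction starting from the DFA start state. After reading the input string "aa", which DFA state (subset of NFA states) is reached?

Start: {1}.
δ(1,a) = {3,4}.
Union: {3,4}.
After a: {3,4}.
δ(3,a) = {1,3,4}; δ(4,a) = {1,2,3,4}.
Union: {1,2,3,4}.
After a: {1,2,3,4}.

{1,2,3,4}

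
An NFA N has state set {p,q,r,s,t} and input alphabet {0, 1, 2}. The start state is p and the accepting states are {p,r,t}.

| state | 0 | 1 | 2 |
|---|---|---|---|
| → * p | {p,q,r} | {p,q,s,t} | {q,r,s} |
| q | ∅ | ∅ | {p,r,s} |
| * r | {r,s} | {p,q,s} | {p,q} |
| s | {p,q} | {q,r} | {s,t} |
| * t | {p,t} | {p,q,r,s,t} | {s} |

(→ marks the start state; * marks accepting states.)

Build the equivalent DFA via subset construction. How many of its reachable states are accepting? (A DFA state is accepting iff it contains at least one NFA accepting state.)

Start state of the DFA: {p}.
{p} --0--> {p,q,r}  [new]
{p} --1--> {p,q,s,t}  [new]
{p} --2--> {q,r,s}  [new]
{p,q,r} --0--> {p,q,r,s}  [new]
{p,q,r} --1--> {p,q,s,t}  [seen]
{p,q,r} --2--> {p,q,r,s}  [seen]
{p,q,s,t} --0--> {p,q,r,t}  [new]
{p,q,s,t} --1--> {p,q,r,s,t}  [new]
{p,q,s,t} --2--> {p,q,r,s,t}  [seen]
{q,r,s} --0--> {p,q,r,s}  [seen]
{q,r,s} --1--> {p,q,r,s}  [seen]
{q,r,s} --2--> {p,q,r,s,t}  [seen]
{p,q,r,s} --0--> {p,q,r,s}  [seen]
{p,q,r,s} --1--> {p,q,r,s,t}  [seen]
{p,q,r,s} --2--> {p,q,r,s,t}  [seen]
{p,q,r,t} --0--> {p,q,r,s,t}  [seen]
{p,q,r,t} --1--> {p,q,r,s,t}  [seen]
{p,q,r,t} --2--> {p,q,r,s}  [seen]
{p,q,r,s,t} --0--> {p,q,r,s,t}  [seen]
{p,q,r,s,t} --1--> {p,q,r,s,t}  [seen]
{p,q,r,s,t} --2--> {p,q,r,s,t}  [seen]
Reachable DFA states: {p}, {p,q,r}, {p,q,s,t}, {q,r,s}, {p,q,r,s}, {p,q,r,t}, {p,q,r,s,t}.
Accepting DFA states (contain an NFA accepting state): {p}, {p,q,r}, {p,q,s,t}, {q,r,s}, {p,q,r,s}, {p,q,r,t}, {p,q,r,s,t}.

7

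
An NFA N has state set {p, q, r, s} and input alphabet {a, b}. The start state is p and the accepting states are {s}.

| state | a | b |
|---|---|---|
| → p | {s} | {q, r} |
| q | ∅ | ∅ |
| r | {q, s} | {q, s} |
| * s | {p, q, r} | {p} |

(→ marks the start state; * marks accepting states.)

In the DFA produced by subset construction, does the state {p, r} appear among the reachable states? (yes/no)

no

Start state of the DFA: {p}.
{p} --a--> {s}  [new]
{p} --b--> {q, r}  [new]
{s} --a--> {p, q, r}  [new]
{s} --b--> {p}  [seen]
{q, r} --a--> {q, s}  [new]
{q, r} --b--> {q, s}  [seen]
{p, q, r} --a--> {q, s}  [seen]
{p, q, r} --b--> {q, r, s}  [new]
{q, s} --a--> {p, q, r}  [seen]
{q, s} --b--> {p}  [seen]
{q, r, s} --a--> {p, q, r, s}  [new]
{q, r, s} --b--> {p, q, s}  [new]
{p, q, r, s} --a--> {p, q, r, s}  [seen]
{p, q, r, s} --b--> {p, q, r, s}  [seen]
{p, q, s} --a--> {p, q, r, s}  [seen]
{p, q, s} --b--> {p, q, r}  [seen]
Reachable DFA states: {p}, {s}, {q, r}, {p, q, r}, {q, s}, {q, r, s}, {p, q, r, s}, {p, q, s}.
{p, r} is not among them.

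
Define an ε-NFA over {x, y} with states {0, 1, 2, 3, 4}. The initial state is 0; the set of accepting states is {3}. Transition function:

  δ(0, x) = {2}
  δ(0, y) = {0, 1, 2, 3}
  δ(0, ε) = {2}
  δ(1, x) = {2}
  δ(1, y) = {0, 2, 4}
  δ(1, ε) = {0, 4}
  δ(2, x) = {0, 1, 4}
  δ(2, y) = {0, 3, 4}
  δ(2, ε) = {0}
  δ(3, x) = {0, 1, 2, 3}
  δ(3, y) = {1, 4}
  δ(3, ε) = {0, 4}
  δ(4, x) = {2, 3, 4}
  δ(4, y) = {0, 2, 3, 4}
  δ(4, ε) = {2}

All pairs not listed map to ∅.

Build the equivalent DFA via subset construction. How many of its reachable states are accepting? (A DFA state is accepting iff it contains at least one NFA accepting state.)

1

Start state of the DFA: {0, 2} (ε-closure of the NFA start).
{0, 2} --x--> {0, 1, 2, 4}  [new]
{0, 2} --y--> {0, 1, 2, 3, 4}  [new]
{0, 1, 2, 4} --x--> {0, 1, 2, 3, 4}  [seen]
{0, 1, 2, 4} --y--> {0, 1, 2, 3, 4}  [seen]
{0, 1, 2, 3, 4} --x--> {0, 1, 2, 3, 4}  [seen]
{0, 1, 2, 3, 4} --y--> {0, 1, 2, 3, 4}  [seen]
Reachable DFA states: {0, 2}, {0, 1, 2, 4}, {0, 1, 2, 3, 4}.
Accepting DFA states (contain an NFA accepting state): {0, 1, 2, 3, 4}.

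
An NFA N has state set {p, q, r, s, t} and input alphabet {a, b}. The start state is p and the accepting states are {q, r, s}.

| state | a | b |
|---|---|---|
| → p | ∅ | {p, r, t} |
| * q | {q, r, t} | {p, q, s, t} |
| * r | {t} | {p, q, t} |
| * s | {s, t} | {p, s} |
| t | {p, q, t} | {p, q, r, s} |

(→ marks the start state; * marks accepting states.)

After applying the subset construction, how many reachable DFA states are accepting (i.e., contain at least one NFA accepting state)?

Start state of the DFA: {p}.
{p} --a--> ∅  [new]
{p} --b--> {p, r, t}  [new]
∅ --a--> ∅  [seen]
∅ --b--> ∅  [seen]
{p, r, t} --a--> {p, q, t}  [new]
{p, r, t} --b--> {p, q, r, s, t}  [new]
{p, q, t} --a--> {p, q, r, t}  [new]
{p, q, t} --b--> {p, q, r, s, t}  [seen]
{p, q, r, s, t} --a--> {p, q, r, s, t}  [seen]
{p, q, r, s, t} --b--> {p, q, r, s, t}  [seen]
{p, q, r, t} --a--> {p, q, r, t}  [seen]
{p, q, r, t} --b--> {p, q, r, s, t}  [seen]
Reachable DFA states: {p}, ∅, {p, r, t}, {p, q, t}, {p, q, r, s, t}, {p, q, r, t}.
Accepting DFA states (contain an NFA accepting state): {p, r, t}, {p, q, t}, {p, q, r, s, t}, {p, q, r, t}.

4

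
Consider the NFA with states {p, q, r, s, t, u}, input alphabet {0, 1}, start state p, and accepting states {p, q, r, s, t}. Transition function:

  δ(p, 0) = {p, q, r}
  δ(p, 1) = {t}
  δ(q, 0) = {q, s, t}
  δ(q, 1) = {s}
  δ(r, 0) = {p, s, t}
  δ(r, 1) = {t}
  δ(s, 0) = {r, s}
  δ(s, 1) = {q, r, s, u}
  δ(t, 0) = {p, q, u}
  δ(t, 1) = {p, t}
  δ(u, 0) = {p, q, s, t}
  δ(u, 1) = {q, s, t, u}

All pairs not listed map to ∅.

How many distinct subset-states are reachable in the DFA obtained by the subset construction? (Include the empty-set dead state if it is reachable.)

Start state of the DFA: {p}.
{p} --0--> {p, q, r}  [new]
{p} --1--> {t}  [new]
{p, q, r} --0--> {p, q, r, s, t}  [new]
{p, q, r} --1--> {s, t}  [new]
{t} --0--> {p, q, u}  [new]
{t} --1--> {p, t}  [new]
{p, q, r, s, t} --0--> {p, q, r, s, t, u}  [new]
{p, q, r, s, t} --1--> {p, q, r, s, t, u}  [seen]
{s, t} --0--> {p, q, r, s, u}  [new]
{s, t} --1--> {p, q, r, s, t, u}  [seen]
{p, q, u} --0--> {p, q, r, s, t}  [seen]
{p, q, u} --1--> {q, s, t, u}  [new]
{p, t} --0--> {p, q, r, u}  [new]
{p, t} --1--> {p, t}  [seen]
{p, q, r, s, t, u} --0--> {p, q, r, s, t, u}  [seen]
{p, q, r, s, t, u} --1--> {p, q, r, s, t, u}  [seen]
{p, q, r, s, u} --0--> {p, q, r, s, t}  [seen]
{p, q, r, s, u} --1--> {q, r, s, t, u}  [new]
{q, s, t, u} --0--> {p, q, r, s, t, u}  [seen]
{q, s, t, u} --1--> {p, q, r, s, t, u}  [seen]
{p, q, r, u} --0--> {p, q, r, s, t}  [seen]
{p, q, r, u} --1--> {q, s, t, u}  [seen]
{q, r, s, t, u} --0--> {p, q, r, s, t, u}  [seen]
{q, r, s, t, u} --1--> {p, q, r, s, t, u}  [seen]
Reachable DFA states: {p}, {p, q, r}, {t}, {p, q, r, s, t}, {s, t}, {p, q, u}, {p, t}, {p, q, r, s, t, u}, {p, q, r, s, u}, {q, s, t, u}, {p, q, r, u}, {q, r, s, t, u}.

12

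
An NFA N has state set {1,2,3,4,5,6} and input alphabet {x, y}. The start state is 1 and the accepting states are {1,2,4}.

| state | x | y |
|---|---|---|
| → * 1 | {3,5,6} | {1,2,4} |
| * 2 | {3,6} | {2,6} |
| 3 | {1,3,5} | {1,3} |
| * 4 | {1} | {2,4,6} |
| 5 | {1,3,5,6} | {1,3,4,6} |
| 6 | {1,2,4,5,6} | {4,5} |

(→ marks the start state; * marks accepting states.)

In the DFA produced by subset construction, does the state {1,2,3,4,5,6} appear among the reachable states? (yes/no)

Start state of the DFA: {1}.
{1} --x--> {3,5,6}  [new]
{1} --y--> {1,2,4}  [new]
{3,5,6} --x--> {1,2,3,4,5,6}  [new]
{3,5,6} --y--> {1,3,4,5,6}  [new]
{1,2,4} --x--> {1,3,5,6}  [new]
{1,2,4} --y--> {1,2,4,6}  [new]
{1,2,3,4,5,6} --x--> {1,2,3,4,5,6}  [seen]
{1,2,3,4,5,6} --y--> {1,2,3,4,5,6}  [seen]
{1,3,4,5,6} --x--> {1,2,3,4,5,6}  [seen]
{1,3,4,5,6} --y--> {1,2,3,4,5,6}  [seen]
{1,3,5,6} --x--> {1,2,3,4,5,6}  [seen]
{1,3,5,6} --y--> {1,2,3,4,5,6}  [seen]
{1,2,4,6} --x--> {1,2,3,4,5,6}  [seen]
{1,2,4,6} --y--> {1,2,4,5,6}  [new]
{1,2,4,5,6} --x--> {1,2,3,4,5,6}  [seen]
{1,2,4,5,6} --y--> {1,2,3,4,5,6}  [seen]
Reachable DFA states: {1}, {3,5,6}, {1,2,4}, {1,2,3,4,5,6}, {1,3,4,5,6}, {1,3,5,6}, {1,2,4,6}, {1,2,4,5,6}.
{1,2,3,4,5,6} is among them.

yes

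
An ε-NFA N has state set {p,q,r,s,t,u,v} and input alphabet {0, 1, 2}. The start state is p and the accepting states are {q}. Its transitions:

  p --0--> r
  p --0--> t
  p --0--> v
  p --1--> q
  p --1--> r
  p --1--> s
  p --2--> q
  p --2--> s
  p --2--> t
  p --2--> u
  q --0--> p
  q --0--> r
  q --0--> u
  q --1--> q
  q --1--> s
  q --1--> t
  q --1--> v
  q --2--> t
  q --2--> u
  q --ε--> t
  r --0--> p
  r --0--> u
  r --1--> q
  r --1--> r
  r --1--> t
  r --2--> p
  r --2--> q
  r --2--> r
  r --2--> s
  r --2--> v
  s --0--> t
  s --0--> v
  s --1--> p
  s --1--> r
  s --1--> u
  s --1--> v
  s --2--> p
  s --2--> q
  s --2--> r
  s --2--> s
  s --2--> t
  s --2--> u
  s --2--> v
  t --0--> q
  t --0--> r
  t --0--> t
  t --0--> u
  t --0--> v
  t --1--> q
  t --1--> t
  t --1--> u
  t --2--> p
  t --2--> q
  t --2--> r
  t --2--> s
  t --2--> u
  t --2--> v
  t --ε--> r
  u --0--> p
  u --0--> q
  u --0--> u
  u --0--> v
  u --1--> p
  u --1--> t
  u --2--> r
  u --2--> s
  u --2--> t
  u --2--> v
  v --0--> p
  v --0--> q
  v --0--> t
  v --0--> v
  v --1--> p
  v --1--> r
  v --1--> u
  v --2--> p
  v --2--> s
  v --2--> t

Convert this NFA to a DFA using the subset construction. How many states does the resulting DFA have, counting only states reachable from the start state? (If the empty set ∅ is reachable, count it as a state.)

Start state of the DFA: {p} (ε-closure of the NFA start).
{p} --0--> {r,t,v}  [new]
{p} --1--> {q,r,s,t}  [new]
{p} --2--> {q,r,s,t,u}  [new]
{r,t,v} --0--> {p,q,r,t,u,v}  [new]
{r,t,v} --1--> {p,q,r,t,u}  [new]
{r,t,v} --2--> {p,q,r,s,t,u,v}  [new]
{q,r,s,t} --0--> {p,q,r,t,u,v}  [seen]
{q,r,s,t} --1--> {p,q,r,s,t,u,v}  [seen]
{q,r,s,t} --2--> {p,q,r,s,t,u,v}  [seen]
{q,r,s,t,u} --0--> {p,q,r,t,u,v}  [seen]
{q,r,s,t,u} --1--> {p,q,r,s,t,u,v}  [seen]
{q,r,s,t,u} --2--> {p,q,r,s,t,u,v}  [seen]
{p,q,r,t,u,v} --0--> {p,q,r,t,u,v}  [seen]
{p,q,r,t,u,v} --1--> {p,q,r,s,t,u,v}  [seen]
{p,q,r,t,u,v} --2--> {p,q,r,s,t,u,v}  [seen]
{p,q,r,t,u} --0--> {p,q,r,t,u,v}  [seen]
{p,q,r,t,u} --1--> {p,q,r,s,t,u,v}  [seen]
{p,q,r,t,u} --2--> {p,q,r,s,t,u,v}  [seen]
{p,q,r,s,t,u,v} --0--> {p,q,r,t,u,v}  [seen]
{p,q,r,s,t,u,v} --1--> {p,q,r,s,t,u,v}  [seen]
{p,q,r,s,t,u,v} --2--> {p,q,r,s,t,u,v}  [seen]
Reachable DFA states: {p}, {r,t,v}, {q,r,s,t}, {q,r,s,t,u}, {p,q,r,t,u,v}, {p,q,r,t,u}, {p,q,r,s,t,u,v}.

7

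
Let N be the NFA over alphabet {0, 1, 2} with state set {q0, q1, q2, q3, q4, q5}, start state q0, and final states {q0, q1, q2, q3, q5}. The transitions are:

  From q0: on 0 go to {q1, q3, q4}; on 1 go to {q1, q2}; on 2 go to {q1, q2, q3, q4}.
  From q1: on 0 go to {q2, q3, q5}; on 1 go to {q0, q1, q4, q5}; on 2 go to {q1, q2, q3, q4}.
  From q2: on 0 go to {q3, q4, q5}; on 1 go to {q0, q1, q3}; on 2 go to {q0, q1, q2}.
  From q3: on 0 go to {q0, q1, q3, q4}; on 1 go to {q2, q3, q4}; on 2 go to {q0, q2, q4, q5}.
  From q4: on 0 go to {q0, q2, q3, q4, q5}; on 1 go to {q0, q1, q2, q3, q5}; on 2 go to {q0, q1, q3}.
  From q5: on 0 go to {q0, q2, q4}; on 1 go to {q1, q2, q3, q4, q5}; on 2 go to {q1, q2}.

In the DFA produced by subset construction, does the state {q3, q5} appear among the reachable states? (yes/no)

no

Start state of the DFA: {q0}.
{q0} --0--> {q1, q3, q4}  [new]
{q0} --1--> {q1, q2}  [new]
{q0} --2--> {q1, q2, q3, q4}  [new]
{q1, q3, q4} --0--> {q0, q1, q2, q3, q4, q5}  [new]
{q1, q3, q4} --1--> {q0, q1, q2, q3, q4, q5}  [seen]
{q1, q3, q4} --2--> {q0, q1, q2, q3, q4, q5}  [seen]
{q1, q2} --0--> {q2, q3, q4, q5}  [new]
{q1, q2} --1--> {q0, q1, q3, q4, q5}  [new]
{q1, q2} --2--> {q0, q1, q2, q3, q4}  [new]
{q1, q2, q3, q4} --0--> {q0, q1, q2, q3, q4, q5}  [seen]
{q1, q2, q3, q4} --1--> {q0, q1, q2, q3, q4, q5}  [seen]
{q1, q2, q3, q4} --2--> {q0, q1, q2, q3, q4, q5}  [seen]
{q0, q1, q2, q3, q4, q5} --0--> {q0, q1, q2, q3, q4, q5}  [seen]
{q0, q1, q2, q3, q4, q5} --1--> {q0, q1, q2, q3, q4, q5}  [seen]
{q0, q1, q2, q3, q4, q5} --2--> {q0, q1, q2, q3, q4, q5}  [seen]
{q2, q3, q4, q5} --0--> {q0, q1, q2, q3, q4, q5}  [seen]
{q2, q3, q4, q5} --1--> {q0, q1, q2, q3, q4, q5}  [seen]
{q2, q3, q4, q5} --2--> {q0, q1, q2, q3, q4, q5}  [seen]
{q0, q1, q3, q4, q5} --0--> {q0, q1, q2, q3, q4, q5}  [seen]
{q0, q1, q3, q4, q5} --1--> {q0, q1, q2, q3, q4, q5}  [seen]
{q0, q1, q3, q4, q5} --2--> {q0, q1, q2, q3, q4, q5}  [seen]
{q0, q1, q2, q3, q4} --0--> {q0, q1, q2, q3, q4, q5}  [seen]
{q0, q1, q2, q3, q4} --1--> {q0, q1, q2, q3, q4, q5}  [seen]
{q0, q1, q2, q3, q4} --2--> {q0, q1, q2, q3, q4, q5}  [seen]
Reachable DFA states: {q0}, {q1, q3, q4}, {q1, q2}, {q1, q2, q3, q4}, {q0, q1, q2, q3, q4, q5}, {q2, q3, q4, q5}, {q0, q1, q3, q4, q5}, {q0, q1, q2, q3, q4}.
{q3, q5} is not among them.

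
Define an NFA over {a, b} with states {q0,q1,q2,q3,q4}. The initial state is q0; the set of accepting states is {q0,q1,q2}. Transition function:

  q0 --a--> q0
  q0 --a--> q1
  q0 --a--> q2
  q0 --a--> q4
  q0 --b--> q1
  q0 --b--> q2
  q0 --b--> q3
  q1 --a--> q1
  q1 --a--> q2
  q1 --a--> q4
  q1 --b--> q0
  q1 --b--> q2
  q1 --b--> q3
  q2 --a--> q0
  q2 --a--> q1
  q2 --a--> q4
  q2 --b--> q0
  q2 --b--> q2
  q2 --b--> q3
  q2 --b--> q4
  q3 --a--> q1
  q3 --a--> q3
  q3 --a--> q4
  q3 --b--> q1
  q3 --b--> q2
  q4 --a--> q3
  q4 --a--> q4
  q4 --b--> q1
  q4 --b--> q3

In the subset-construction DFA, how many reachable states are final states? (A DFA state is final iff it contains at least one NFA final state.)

4

Start state of the DFA: {q0}.
{q0} --a--> {q0,q1,q2,q4}  [new]
{q0} --b--> {q1,q2,q3}  [new]
{q0,q1,q2,q4} --a--> {q0,q1,q2,q3,q4}  [new]
{q0,q1,q2,q4} --b--> {q0,q1,q2,q3,q4}  [seen]
{q1,q2,q3} --a--> {q0,q1,q2,q3,q4}  [seen]
{q1,q2,q3} --b--> {q0,q1,q2,q3,q4}  [seen]
{q0,q1,q2,q3,q4} --a--> {q0,q1,q2,q3,q4}  [seen]
{q0,q1,q2,q3,q4} --b--> {q0,q1,q2,q3,q4}  [seen]
Reachable DFA states: {q0}, {q0,q1,q2,q4}, {q1,q2,q3}, {q0,q1,q2,q3,q4}.
Accepting DFA states (contain an NFA accepting state): {q0}, {q0,q1,q2,q4}, {q1,q2,q3}, {q0,q1,q2,q3,q4}.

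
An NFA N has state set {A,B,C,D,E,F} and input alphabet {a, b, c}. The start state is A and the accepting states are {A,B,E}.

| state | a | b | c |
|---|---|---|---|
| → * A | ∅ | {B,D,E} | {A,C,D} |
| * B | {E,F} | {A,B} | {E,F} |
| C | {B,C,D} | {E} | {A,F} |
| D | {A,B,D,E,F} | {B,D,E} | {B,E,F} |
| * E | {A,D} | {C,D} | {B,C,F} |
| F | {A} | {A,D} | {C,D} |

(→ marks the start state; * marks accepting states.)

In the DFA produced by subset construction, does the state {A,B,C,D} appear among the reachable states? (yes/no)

no

Start state of the DFA: {A}.
{A} --a--> ∅  [new]
{A} --b--> {B,D,E}  [new]
{A} --c--> {A,C,D}  [new]
∅ --a--> ∅  [seen]
∅ --b--> ∅  [seen]
∅ --c--> ∅  [seen]
{B,D,E} --a--> {A,B,D,E,F}  [new]
{B,D,E} --b--> {A,B,C,D,E}  [new]
{B,D,E} --c--> {B,C,E,F}  [new]
{A,C,D} --a--> {A,B,C,D,E,F}  [new]
{A,C,D} --b--> {B,D,E}  [seen]
{A,C,D} --c--> {A,B,C,D,E,F}  [seen]
{A,B,D,E,F} --a--> {A,B,D,E,F}  [seen]
{A,B,D,E,F} --b--> {A,B,C,D,E}  [seen]
{A,B,D,E,F} --c--> {A,B,C,D,E,F}  [seen]
{A,B,C,D,E} --a--> {A,B,C,D,E,F}  [seen]
{A,B,C,D,E} --b--> {A,B,C,D,E}  [seen]
{A,B,C,D,E} --c--> {A,B,C,D,E,F}  [seen]
{B,C,E,F} --a--> {A,B,C,D,E,F}  [seen]
{B,C,E,F} --b--> {A,B,C,D,E}  [seen]
{B,C,E,F} --c--> {A,B,C,D,E,F}  [seen]
{A,B,C,D,E,F} --a--> {A,B,C,D,E,F}  [seen]
{A,B,C,D,E,F} --b--> {A,B,C,D,E}  [seen]
{A,B,C,D,E,F} --c--> {A,B,C,D,E,F}  [seen]
Reachable DFA states: {A}, ∅, {B,D,E}, {A,C,D}, {A,B,D,E,F}, {A,B,C,D,E}, {B,C,E,F}, {A,B,C,D,E,F}.
{A,B,C,D} is not among them.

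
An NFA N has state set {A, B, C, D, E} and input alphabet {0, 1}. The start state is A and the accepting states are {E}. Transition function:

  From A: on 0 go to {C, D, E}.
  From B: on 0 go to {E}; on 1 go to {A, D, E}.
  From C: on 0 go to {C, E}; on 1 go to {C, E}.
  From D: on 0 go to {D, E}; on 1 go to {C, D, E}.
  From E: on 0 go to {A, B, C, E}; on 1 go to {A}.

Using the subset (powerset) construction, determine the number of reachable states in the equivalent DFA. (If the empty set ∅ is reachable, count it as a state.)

Start state of the DFA: {A}.
{A} --0--> {C, D, E}  [new]
{A} --1--> ∅  [new]
{C, D, E} --0--> {A, B, C, D, E}  [new]
{C, D, E} --1--> {A, C, D, E}  [new]
∅ --0--> ∅  [seen]
∅ --1--> ∅  [seen]
{A, B, C, D, E} --0--> {A, B, C, D, E}  [seen]
{A, B, C, D, E} --1--> {A, C, D, E}  [seen]
{A, C, D, E} --0--> {A, B, C, D, E}  [seen]
{A, C, D, E} --1--> {A, C, D, E}  [seen]
Reachable DFA states: {A}, {C, D, E}, ∅, {A, B, C, D, E}, {A, C, D, E}.

5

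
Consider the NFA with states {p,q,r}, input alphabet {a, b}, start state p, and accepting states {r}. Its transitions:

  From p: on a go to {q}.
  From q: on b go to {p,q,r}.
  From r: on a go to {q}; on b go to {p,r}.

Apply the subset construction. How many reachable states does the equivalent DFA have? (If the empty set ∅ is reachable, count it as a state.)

4

Start state of the DFA: {p}.
{p} --a--> {q}  [new]
{p} --b--> ∅  [new]
{q} --a--> ∅  [seen]
{q} --b--> {p,q,r}  [new]
∅ --a--> ∅  [seen]
∅ --b--> ∅  [seen]
{p,q,r} --a--> {q}  [seen]
{p,q,r} --b--> {p,q,r}  [seen]
Reachable DFA states: {p}, {q}, ∅, {p,q,r}.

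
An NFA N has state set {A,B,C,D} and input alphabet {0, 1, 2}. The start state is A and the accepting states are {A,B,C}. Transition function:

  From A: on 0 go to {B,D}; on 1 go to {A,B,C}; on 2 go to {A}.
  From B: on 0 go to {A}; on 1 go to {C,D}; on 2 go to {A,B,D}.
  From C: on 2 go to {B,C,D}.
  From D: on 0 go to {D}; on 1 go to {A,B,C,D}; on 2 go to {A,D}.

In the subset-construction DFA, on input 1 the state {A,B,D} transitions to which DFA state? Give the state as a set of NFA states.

δ(A,1) = {A,B,C}; δ(B,1) = {C,D}; δ(D,1) = {A,B,C,D}.
Union: {A,B,C,D}.

{A,B,C,D}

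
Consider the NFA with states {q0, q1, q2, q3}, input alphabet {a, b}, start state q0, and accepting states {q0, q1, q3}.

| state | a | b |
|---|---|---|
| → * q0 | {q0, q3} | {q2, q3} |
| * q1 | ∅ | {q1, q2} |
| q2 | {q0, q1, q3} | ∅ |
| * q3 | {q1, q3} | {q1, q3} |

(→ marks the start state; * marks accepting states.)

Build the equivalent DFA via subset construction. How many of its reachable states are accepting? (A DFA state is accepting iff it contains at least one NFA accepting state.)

6

Start state of the DFA: {q0}.
{q0} --a--> {q0, q3}  [new]
{q0} --b--> {q2, q3}  [new]
{q0, q3} --a--> {q0, q1, q3}  [new]
{q0, q3} --b--> {q1, q2, q3}  [new]
{q2, q3} --a--> {q0, q1, q3}  [seen]
{q2, q3} --b--> {q1, q3}  [new]
{q0, q1, q3} --a--> {q0, q1, q3}  [seen]
{q0, q1, q3} --b--> {q1, q2, q3}  [seen]
{q1, q2, q3} --a--> {q0, q1, q3}  [seen]
{q1, q2, q3} --b--> {q1, q2, q3}  [seen]
{q1, q3} --a--> {q1, q3}  [seen]
{q1, q3} --b--> {q1, q2, q3}  [seen]
Reachable DFA states: {q0}, {q0, q3}, {q2, q3}, {q0, q1, q3}, {q1, q2, q3}, {q1, q3}.
Accepting DFA states (contain an NFA accepting state): {q0}, {q0, q3}, {q2, q3}, {q0, q1, q3}, {q1, q2, q3}, {q1, q3}.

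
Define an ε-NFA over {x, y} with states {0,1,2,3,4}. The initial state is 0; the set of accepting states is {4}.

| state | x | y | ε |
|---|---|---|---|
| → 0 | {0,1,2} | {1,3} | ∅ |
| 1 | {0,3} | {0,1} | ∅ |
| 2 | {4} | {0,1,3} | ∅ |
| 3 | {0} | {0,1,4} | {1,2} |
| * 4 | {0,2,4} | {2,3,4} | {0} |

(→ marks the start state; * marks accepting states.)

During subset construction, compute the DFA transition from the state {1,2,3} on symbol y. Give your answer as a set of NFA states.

{0,1,2,3,4}

δ(1,y) = {0,1}; δ(2,y) = {0,1,3}; δ(3,y) = {0,1,4}.
Union: {0,1,3,4}.
ε-closure gives {0,1,2,3,4}.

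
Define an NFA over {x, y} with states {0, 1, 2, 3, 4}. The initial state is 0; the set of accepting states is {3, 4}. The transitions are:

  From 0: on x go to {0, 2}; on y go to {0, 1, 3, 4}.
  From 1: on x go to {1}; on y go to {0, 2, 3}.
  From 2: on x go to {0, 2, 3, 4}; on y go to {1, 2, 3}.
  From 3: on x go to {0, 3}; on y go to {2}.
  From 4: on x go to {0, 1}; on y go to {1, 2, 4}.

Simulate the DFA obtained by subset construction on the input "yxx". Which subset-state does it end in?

{0, 1, 2, 3, 4}

Start: {0}.
δ(0,y) = {0, 1, 3, 4}.
Union: {0, 1, 3, 4}.
After y: {0, 1, 3, 4}.
δ(0,x) = {0, 2}; δ(1,x) = {1}; δ(3,x) = {0, 3}; δ(4,x) = {0, 1}.
Union: {0, 1, 2, 3}.
After x: {0, 1, 2, 3}.
δ(0,x) = {0, 2}; δ(1,x) = {1}; δ(2,x) = {0, 2, 3, 4}; δ(3,x) = {0, 3}.
Union: {0, 1, 2, 3, 4}.
After x: {0, 1, 2, 3, 4}.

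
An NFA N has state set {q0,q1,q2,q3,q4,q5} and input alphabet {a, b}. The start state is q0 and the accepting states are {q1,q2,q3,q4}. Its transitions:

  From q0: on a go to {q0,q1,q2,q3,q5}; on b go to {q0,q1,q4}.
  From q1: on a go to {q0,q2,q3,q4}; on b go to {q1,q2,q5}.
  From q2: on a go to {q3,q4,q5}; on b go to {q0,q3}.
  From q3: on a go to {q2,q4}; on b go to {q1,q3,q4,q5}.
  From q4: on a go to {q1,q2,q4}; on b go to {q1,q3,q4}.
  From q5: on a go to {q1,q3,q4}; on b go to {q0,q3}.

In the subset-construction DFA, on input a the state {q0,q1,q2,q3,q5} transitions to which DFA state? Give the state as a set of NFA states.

δ(q0,a) = {q0,q1,q2,q3,q5}; δ(q1,a) = {q0,q2,q3,q4}; δ(q2,a) = {q3,q4,q5}; δ(q3,a) = {q2,q4}; δ(q5,a) = {q1,q3,q4}.
Union: {q0,q1,q2,q3,q4,q5}.

{q0,q1,q2,q3,q4,q5}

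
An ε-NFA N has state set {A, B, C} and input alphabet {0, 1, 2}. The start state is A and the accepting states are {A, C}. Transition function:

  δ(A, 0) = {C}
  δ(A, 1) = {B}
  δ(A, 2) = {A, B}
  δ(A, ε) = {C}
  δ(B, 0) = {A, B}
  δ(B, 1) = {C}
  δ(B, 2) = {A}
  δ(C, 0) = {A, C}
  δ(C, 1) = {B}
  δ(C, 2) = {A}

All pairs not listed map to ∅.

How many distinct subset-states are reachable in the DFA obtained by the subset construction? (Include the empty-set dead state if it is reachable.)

Start state of the DFA: {A, C} (ε-closure of the NFA start).
{A, C} --0--> {A, C}  [seen]
{A, C} --1--> {B}  [new]
{A, C} --2--> {A, B, C}  [new]
{B} --0--> {A, B, C}  [seen]
{B} --1--> {C}  [new]
{B} --2--> {A, C}  [seen]
{A, B, C} --0--> {A, B, C}  [seen]
{A, B, C} --1--> {B, C}  [new]
{A, B, C} --2--> {A, B, C}  [seen]
{C} --0--> {A, C}  [seen]
{C} --1--> {B}  [seen]
{C} --2--> {A, C}  [seen]
{B, C} --0--> {A, B, C}  [seen]
{B, C} --1--> {B, C}  [seen]
{B, C} --2--> {A, C}  [seen]
Reachable DFA states: {A, C}, {B}, {A, B, C}, {C}, {B, C}.

5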